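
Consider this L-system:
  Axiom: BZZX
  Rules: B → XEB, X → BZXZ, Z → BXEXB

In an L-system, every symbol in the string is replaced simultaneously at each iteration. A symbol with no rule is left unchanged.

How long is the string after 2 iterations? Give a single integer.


Step 0: length = 4
Step 1: length = 17
Step 2: length = 55

Answer: 55


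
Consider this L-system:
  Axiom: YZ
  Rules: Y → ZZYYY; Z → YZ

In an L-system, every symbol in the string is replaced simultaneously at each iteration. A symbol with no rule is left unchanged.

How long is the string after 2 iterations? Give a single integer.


Answer: 26

Derivation:
Step 0: length = 2
Step 1: length = 7
Step 2: length = 26


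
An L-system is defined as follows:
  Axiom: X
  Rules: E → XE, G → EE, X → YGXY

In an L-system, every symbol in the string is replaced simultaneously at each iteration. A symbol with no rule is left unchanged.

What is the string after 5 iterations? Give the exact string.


Answer: YYEEYGXYYYGXYXEYEEYGXYYYGXYXEYYGXYXEYGXYXEYXEXEYEEYGXYYYYY

Derivation:
Step 0: X
Step 1: YGXY
Step 2: YEEYGXYY
Step 3: YXEXEYEEYGXYYY
Step 4: YYGXYXEYGXYXEYXEXEYEEYGXYYYY
Step 5: YYEEYGXYYYGXYXEYEEYGXYYYGXYXEYYGXYXEYGXYXEYXEXEYEEYGXYYYYY


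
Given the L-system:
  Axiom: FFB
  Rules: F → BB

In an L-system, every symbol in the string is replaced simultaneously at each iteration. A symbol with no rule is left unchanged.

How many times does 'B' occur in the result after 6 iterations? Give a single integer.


Step 0: FFB  (1 'B')
Step 1: BBBBB  (5 'B')
Step 2: BBBBB  (5 'B')
Step 3: BBBBB  (5 'B')
Step 4: BBBBB  (5 'B')
Step 5: BBBBB  (5 'B')
Step 6: BBBBB  (5 'B')

Answer: 5


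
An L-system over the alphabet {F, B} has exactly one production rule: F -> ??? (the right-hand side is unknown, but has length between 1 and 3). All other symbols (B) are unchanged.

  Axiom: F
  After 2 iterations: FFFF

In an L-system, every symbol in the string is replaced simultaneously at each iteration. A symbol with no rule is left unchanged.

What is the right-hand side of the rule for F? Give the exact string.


Answer: FF

Derivation:
Trying F -> FF:
  Step 0: F
  Step 1: FF
  Step 2: FFFF
Matches the given result.


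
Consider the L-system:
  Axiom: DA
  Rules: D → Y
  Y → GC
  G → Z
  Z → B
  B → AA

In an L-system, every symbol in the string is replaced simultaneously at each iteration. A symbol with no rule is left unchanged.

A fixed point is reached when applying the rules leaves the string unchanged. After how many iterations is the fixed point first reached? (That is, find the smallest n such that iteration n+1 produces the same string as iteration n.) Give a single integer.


Answer: 5

Derivation:
Step 0: DA
Step 1: YA
Step 2: GCA
Step 3: ZCA
Step 4: BCA
Step 5: AACA
Step 6: AACA  (unchanged — fixed point at step 5)


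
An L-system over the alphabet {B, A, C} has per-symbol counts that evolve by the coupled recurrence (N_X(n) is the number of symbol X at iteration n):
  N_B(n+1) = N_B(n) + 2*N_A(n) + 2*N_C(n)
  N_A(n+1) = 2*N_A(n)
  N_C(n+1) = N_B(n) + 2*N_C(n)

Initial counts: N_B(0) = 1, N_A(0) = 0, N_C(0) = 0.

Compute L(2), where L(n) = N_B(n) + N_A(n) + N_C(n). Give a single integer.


Answer: 6

Derivation:
Step 0: N_B=1, N_A=0, N_C=0, L=1
Step 1: N_B=1, N_A=0, N_C=1, L=2
Step 2: N_B=3, N_A=0, N_C=3, L=6


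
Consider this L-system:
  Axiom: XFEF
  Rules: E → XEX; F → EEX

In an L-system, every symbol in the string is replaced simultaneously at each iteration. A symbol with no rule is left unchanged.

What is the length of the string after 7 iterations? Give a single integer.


Step 0: length = 4
Step 1: length = 10
Step 2: length = 20
Step 3: length = 30
Step 4: length = 40
Step 5: length = 50
Step 6: length = 60
Step 7: length = 70

Answer: 70


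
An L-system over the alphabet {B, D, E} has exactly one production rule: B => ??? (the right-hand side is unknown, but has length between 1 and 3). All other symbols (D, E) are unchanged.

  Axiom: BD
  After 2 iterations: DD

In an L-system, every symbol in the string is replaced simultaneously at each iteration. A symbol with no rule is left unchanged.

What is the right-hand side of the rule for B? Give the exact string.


Trying B => D:
  Step 0: BD
  Step 1: DD
  Step 2: DD
Matches the given result.

Answer: D


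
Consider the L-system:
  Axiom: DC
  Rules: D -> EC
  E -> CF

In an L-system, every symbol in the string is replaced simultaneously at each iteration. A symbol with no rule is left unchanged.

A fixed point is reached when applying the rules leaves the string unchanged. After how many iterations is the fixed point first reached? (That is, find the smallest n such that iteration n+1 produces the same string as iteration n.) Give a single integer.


Answer: 2

Derivation:
Step 0: DC
Step 1: ECC
Step 2: CFCC
Step 3: CFCC  (unchanged — fixed point at step 2)


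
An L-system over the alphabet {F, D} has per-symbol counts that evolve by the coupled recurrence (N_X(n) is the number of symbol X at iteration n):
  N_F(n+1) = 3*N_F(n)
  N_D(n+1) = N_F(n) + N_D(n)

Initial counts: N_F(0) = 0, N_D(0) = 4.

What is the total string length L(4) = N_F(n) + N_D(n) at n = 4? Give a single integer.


Step 0: N_F=0, N_D=4, L=4
Step 1: N_F=0, N_D=4, L=4
Step 2: N_F=0, N_D=4, L=4
Step 3: N_F=0, N_D=4, L=4
Step 4: N_F=0, N_D=4, L=4

Answer: 4


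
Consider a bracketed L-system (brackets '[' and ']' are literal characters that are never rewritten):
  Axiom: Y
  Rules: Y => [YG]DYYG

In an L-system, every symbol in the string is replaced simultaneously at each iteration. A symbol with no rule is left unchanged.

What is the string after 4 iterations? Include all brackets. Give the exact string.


Answer: [[[[YG]DYYGG]D[YG]DYYG[YG]DYYGGG]D[[YG]DYYGG]D[YG]DYYG[YG]DYYGG[[YG]DYYGG]D[YG]DYYG[YG]DYYGGGG]D[[[YG]DYYGG]D[YG]DYYG[YG]DYYGGG]D[[YG]DYYGG]D[YG]DYYG[YG]DYYGG[[YG]DYYGG]D[YG]DYYG[YG]DYYGGG[[[YG]DYYGG]D[YG]DYYG[YG]DYYGGG]D[[YG]DYYGG]D[YG]DYYG[YG]DYYGG[[YG]DYYGG]D[YG]DYYG[YG]DYYGGGG

Derivation:
Step 0: Y
Step 1: [YG]DYYG
Step 2: [[YG]DYYGG]D[YG]DYYG[YG]DYYGG
Step 3: [[[YG]DYYGG]D[YG]DYYG[YG]DYYGGG]D[[YG]DYYGG]D[YG]DYYG[YG]DYYGG[[YG]DYYGG]D[YG]DYYG[YG]DYYGGG
Step 4: [[[[YG]DYYGG]D[YG]DYYG[YG]DYYGGG]D[[YG]DYYGG]D[YG]DYYG[YG]DYYGG[[YG]DYYGG]D[YG]DYYG[YG]DYYGGGG]D[[[YG]DYYGG]D[YG]DYYG[YG]DYYGGG]D[[YG]DYYGG]D[YG]DYYG[YG]DYYGG[[YG]DYYGG]D[YG]DYYG[YG]DYYGGG[[[YG]DYYGG]D[YG]DYYG[YG]DYYGGG]D[[YG]DYYGG]D[YG]DYYG[YG]DYYGG[[YG]DYYGG]D[YG]DYYG[YG]DYYGGGG


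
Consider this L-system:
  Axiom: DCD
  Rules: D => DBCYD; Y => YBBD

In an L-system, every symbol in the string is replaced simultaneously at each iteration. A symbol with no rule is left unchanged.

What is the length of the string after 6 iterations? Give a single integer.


Step 0: length = 3
Step 1: length = 11
Step 2: length = 33
Step 3: length = 91
Step 4: length = 243
Step 5: length = 641
Step 6: length = 1683

Answer: 1683


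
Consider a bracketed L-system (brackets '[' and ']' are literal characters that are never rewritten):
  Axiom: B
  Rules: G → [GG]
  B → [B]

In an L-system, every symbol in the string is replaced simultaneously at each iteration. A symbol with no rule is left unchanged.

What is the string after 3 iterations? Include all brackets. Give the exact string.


Step 0: B
Step 1: [B]
Step 2: [[B]]
Step 3: [[[B]]]

Answer: [[[B]]]


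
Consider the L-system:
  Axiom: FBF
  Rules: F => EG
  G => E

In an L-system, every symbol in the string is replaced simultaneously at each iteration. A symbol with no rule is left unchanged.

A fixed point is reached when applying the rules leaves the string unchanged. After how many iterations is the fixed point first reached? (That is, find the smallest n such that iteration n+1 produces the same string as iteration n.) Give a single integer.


Step 0: FBF
Step 1: EGBEG
Step 2: EEBEE
Step 3: EEBEE  (unchanged — fixed point at step 2)

Answer: 2


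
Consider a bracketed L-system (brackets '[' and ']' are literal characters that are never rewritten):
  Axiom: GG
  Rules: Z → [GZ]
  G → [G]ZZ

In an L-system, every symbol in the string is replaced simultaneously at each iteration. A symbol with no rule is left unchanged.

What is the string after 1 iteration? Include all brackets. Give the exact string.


Answer: [G]ZZ[G]ZZ

Derivation:
Step 0: GG
Step 1: [G]ZZ[G]ZZ


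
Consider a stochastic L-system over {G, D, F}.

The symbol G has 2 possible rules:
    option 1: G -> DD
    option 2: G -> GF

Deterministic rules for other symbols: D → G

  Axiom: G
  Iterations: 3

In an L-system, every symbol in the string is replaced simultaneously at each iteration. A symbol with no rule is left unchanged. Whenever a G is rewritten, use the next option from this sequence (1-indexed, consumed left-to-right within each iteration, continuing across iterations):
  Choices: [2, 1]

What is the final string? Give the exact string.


Step 0: G
Step 1: GF  (used choices [2])
Step 2: DDF  (used choices [1])
Step 3: GGF  (used choices [])

Answer: GGF


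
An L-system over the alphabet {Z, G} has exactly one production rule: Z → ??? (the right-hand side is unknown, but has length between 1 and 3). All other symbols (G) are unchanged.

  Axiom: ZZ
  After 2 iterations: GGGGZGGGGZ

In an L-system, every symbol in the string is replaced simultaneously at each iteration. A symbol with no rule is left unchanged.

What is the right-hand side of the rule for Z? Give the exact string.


Answer: GGZ

Derivation:
Trying Z → GGZ:
  Step 0: ZZ
  Step 1: GGZGGZ
  Step 2: GGGGZGGGGZ
Matches the given result.


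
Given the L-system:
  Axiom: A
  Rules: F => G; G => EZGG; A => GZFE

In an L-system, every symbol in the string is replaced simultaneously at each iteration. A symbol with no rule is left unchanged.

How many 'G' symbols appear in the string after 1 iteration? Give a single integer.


Step 0: A  (0 'G')
Step 1: GZFE  (1 'G')

Answer: 1


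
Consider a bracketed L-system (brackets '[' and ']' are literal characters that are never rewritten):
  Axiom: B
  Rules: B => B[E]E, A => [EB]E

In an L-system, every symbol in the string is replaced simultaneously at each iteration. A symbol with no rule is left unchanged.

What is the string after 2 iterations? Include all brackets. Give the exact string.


Answer: B[E]E[E]E

Derivation:
Step 0: B
Step 1: B[E]E
Step 2: B[E]E[E]E


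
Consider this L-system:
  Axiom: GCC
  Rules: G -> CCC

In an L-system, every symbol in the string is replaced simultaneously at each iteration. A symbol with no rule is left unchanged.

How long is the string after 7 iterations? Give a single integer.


Answer: 5

Derivation:
Step 0: length = 3
Step 1: length = 5
Step 2: length = 5
Step 3: length = 5
Step 4: length = 5
Step 5: length = 5
Step 6: length = 5
Step 7: length = 5


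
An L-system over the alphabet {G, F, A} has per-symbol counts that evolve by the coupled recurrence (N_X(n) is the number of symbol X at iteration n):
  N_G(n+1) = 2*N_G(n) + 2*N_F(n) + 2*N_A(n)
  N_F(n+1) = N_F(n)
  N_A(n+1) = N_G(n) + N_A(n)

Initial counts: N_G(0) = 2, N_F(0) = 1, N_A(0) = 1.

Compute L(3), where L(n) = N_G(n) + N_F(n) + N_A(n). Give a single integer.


Answer: 108

Derivation:
Step 0: N_G=2, N_F=1, N_A=1, L=4
Step 1: N_G=8, N_F=1, N_A=3, L=12
Step 2: N_G=24, N_F=1, N_A=11, L=36
Step 3: N_G=72, N_F=1, N_A=35, L=108


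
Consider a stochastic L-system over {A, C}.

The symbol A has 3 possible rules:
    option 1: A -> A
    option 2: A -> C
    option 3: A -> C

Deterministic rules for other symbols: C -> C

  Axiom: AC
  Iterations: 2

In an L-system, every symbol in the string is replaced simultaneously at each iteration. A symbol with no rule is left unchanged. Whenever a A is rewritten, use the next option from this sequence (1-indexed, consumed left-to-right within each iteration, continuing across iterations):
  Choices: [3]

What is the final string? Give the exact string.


Answer: CC

Derivation:
Step 0: AC
Step 1: CC  (used choices [3])
Step 2: CC  (used choices [])


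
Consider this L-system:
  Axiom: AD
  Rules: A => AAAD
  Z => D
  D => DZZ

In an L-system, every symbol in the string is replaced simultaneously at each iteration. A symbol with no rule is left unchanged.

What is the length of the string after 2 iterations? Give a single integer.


Answer: 20

Derivation:
Step 0: length = 2
Step 1: length = 7
Step 2: length = 20


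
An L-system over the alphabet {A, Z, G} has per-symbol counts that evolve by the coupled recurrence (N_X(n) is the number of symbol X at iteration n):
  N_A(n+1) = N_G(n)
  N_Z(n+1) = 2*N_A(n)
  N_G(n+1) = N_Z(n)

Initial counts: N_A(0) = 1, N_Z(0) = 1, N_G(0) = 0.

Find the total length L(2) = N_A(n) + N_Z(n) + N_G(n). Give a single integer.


Step 0: N_A=1, N_Z=1, N_G=0, L=2
Step 1: N_A=0, N_Z=2, N_G=1, L=3
Step 2: N_A=1, N_Z=0, N_G=2, L=3

Answer: 3


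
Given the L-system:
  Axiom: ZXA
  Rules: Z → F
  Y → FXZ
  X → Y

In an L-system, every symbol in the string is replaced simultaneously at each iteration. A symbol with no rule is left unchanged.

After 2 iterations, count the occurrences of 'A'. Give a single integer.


Answer: 1

Derivation:
Step 0: ZXA  (1 'A')
Step 1: FYA  (1 'A')
Step 2: FFXZA  (1 'A')


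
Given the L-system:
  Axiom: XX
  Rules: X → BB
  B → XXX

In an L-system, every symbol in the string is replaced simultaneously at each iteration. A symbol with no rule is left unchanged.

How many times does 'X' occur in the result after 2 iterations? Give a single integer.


Answer: 12

Derivation:
Step 0: XX  (2 'X')
Step 1: BBBB  (0 'X')
Step 2: XXXXXXXXXXXX  (12 'X')


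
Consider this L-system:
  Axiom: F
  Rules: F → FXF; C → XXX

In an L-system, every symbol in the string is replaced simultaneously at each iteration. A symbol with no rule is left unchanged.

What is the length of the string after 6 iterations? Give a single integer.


Answer: 127

Derivation:
Step 0: length = 1
Step 1: length = 3
Step 2: length = 7
Step 3: length = 15
Step 4: length = 31
Step 5: length = 63
Step 6: length = 127


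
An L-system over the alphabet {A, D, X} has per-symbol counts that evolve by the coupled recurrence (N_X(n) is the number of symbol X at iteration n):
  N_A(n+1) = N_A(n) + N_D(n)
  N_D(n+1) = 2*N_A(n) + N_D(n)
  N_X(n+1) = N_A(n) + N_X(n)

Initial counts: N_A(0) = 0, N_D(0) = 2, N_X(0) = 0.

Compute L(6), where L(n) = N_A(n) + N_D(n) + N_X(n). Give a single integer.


Answer: 436

Derivation:
Step 0: N_A=0, N_D=2, N_X=0, L=2
Step 1: N_A=2, N_D=2, N_X=0, L=4
Step 2: N_A=4, N_D=6, N_X=2, L=12
Step 3: N_A=10, N_D=14, N_X=6, L=30
Step 4: N_A=24, N_D=34, N_X=16, L=74
Step 5: N_A=58, N_D=82, N_X=40, L=180
Step 6: N_A=140, N_D=198, N_X=98, L=436


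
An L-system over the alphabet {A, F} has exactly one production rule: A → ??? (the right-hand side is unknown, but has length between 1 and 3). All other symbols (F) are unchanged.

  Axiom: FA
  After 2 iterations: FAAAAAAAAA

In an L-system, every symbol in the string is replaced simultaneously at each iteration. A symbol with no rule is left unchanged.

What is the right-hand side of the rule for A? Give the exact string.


Answer: AAA

Derivation:
Trying A → AAA:
  Step 0: FA
  Step 1: FAAA
  Step 2: FAAAAAAAAA
Matches the given result.


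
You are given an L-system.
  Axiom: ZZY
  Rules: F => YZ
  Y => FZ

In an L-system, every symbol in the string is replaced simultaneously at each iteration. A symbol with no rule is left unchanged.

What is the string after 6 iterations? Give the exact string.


Step 0: ZZY
Step 1: ZZFZ
Step 2: ZZYZZ
Step 3: ZZFZZZ
Step 4: ZZYZZZZ
Step 5: ZZFZZZZZ
Step 6: ZZYZZZZZZ

Answer: ZZYZZZZZZ


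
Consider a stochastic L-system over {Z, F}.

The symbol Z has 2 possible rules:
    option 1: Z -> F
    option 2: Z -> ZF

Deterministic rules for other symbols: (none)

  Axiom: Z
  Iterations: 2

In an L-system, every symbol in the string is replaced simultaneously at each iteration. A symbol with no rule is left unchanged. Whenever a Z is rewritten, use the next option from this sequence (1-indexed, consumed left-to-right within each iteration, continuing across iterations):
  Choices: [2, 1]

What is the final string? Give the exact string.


Answer: FF

Derivation:
Step 0: Z
Step 1: ZF  (used choices [2])
Step 2: FF  (used choices [1])


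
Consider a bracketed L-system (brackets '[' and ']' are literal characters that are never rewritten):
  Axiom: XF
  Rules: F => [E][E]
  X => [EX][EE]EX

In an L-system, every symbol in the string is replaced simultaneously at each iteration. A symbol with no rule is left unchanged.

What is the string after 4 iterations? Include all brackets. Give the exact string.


Answer: [E[E[E[EX][EE]EX][EE]E[EX][EE]EX][EE]E[E[EX][EE]EX][EE]E[EX][EE]EX][EE]E[E[E[EX][EE]EX][EE]E[EX][EE]EX][EE]E[E[EX][EE]EX][EE]E[EX][EE]EX[E][E]

Derivation:
Step 0: XF
Step 1: [EX][EE]EX[E][E]
Step 2: [E[EX][EE]EX][EE]E[EX][EE]EX[E][E]
Step 3: [E[E[EX][EE]EX][EE]E[EX][EE]EX][EE]E[E[EX][EE]EX][EE]E[EX][EE]EX[E][E]
Step 4: [E[E[E[EX][EE]EX][EE]E[EX][EE]EX][EE]E[E[EX][EE]EX][EE]E[EX][EE]EX][EE]E[E[E[EX][EE]EX][EE]E[EX][EE]EX][EE]E[E[EX][EE]EX][EE]E[EX][EE]EX[E][E]


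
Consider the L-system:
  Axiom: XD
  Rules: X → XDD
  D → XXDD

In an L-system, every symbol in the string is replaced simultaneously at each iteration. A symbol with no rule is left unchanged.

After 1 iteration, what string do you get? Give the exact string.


Step 0: XD
Step 1: XDDXXDD

Answer: XDDXXDD


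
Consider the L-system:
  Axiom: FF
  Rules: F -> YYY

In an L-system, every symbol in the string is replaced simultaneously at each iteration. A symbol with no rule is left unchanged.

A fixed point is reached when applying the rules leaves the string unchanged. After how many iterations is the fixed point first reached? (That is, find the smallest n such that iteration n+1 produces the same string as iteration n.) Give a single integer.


Step 0: FF
Step 1: YYYYYY
Step 2: YYYYYY  (unchanged — fixed point at step 1)

Answer: 1


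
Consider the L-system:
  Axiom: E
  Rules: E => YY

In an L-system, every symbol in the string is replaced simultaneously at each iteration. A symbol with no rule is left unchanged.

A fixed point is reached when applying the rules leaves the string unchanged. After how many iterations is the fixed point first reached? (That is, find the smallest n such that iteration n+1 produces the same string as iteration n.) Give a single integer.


Answer: 1

Derivation:
Step 0: E
Step 1: YY
Step 2: YY  (unchanged — fixed point at step 1)


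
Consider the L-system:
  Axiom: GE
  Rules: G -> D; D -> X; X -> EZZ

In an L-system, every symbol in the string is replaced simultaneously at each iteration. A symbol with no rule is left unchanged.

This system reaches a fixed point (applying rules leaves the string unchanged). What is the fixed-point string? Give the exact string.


Answer: EZZE

Derivation:
Step 0: GE
Step 1: DE
Step 2: XE
Step 3: EZZE
Step 4: EZZE  (unchanged — fixed point at step 3)


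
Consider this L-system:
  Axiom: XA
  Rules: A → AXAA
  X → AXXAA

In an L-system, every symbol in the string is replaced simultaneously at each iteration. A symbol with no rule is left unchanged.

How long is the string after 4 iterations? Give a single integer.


Step 0: length = 2
Step 1: length = 9
Step 2: length = 39
Step 3: length = 168
Step 4: length = 723

Answer: 723


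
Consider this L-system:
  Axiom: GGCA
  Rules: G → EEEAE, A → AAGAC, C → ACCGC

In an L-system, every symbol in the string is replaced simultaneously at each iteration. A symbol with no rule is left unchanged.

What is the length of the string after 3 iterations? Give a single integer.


Step 0: length = 4
Step 1: length = 20
Step 2: length = 68
Step 3: length = 276

Answer: 276


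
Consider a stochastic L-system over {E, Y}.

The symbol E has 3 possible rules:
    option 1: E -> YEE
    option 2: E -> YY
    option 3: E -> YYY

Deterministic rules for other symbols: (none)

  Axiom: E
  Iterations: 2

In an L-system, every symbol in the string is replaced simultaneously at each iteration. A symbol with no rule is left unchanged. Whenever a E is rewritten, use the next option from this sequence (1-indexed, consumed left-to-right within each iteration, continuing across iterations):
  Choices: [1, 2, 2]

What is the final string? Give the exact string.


Step 0: E
Step 1: YEE  (used choices [1])
Step 2: YYYYY  (used choices [2, 2])

Answer: YYYYY


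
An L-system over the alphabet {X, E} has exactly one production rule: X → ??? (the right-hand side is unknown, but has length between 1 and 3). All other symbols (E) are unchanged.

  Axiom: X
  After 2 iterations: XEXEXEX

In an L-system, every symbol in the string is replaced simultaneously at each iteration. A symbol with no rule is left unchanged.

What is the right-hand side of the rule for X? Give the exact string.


Trying X → XEX:
  Step 0: X
  Step 1: XEX
  Step 2: XEXEXEX
Matches the given result.

Answer: XEX


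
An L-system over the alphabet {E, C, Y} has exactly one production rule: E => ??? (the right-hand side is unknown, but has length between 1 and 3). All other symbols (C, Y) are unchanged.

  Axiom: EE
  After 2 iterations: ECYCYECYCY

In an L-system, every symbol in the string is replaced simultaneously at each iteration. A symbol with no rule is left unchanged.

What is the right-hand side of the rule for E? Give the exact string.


Answer: ECY

Derivation:
Trying E => ECY:
  Step 0: EE
  Step 1: ECYECY
  Step 2: ECYCYECYCY
Matches the given result.


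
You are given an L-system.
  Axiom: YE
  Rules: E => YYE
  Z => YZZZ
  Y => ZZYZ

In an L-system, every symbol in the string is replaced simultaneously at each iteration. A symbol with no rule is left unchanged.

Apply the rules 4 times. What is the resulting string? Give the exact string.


Step 0: YE
Step 1: ZZYZYYE
Step 2: YZZZYZZZZZYZYZZZZZYZZZYZYYE
Step 3: ZZYZYZZZYZZZYZZZZZYZYZZZYZZZYZZZYZZZYZZZZZYZYZZZZZYZYZZZYZZZYZZZYZZZYZZZZZYZYZZZYZZZYZZZZZYZYZZZZZYZZZYZYYE
Step 4: YZZZYZZZZZYZYZZZZZYZYZZZYZZZYZZZZZYZYZZZYZZZYZZZZZYZYZZZYZZZYZZZYZZZYZZZZZYZYZZZZZYZYZZZYZZZYZZZZZYZYZZZYZZZYZZZZZYZYZZZYZZZYZZZZZYZYZZZYZZZYZZZZZYZYZZZYZZZYZZZYZZZYZZZZZYZYZZZZZYZYZZZYZZZYZZZYZZZYZZZZZYZYZZZZZYZYZZZYZZZYZZZZZYZYZZZYZZZYZZZZZYZYZZZYZZZYZZZZZYZYZZZYZZZYZZZZZYZYZZZYZZZYZZZYZZZYZZZZZYZYZZZZZYZYZZZYZZZYZZZZZYZYZZZYZZZYZZZZZYZYZZZYZZZYZZZYZZZYZZZZZYZYZZZZZYZYZZZYZZZYZZZYZZZYZZZZZYZYZZZYZZZYZZZZZYZYZZZZZYZZZYZYYE

Answer: YZZZYZZZZZYZYZZZZZYZYZZZYZZZYZZZZZYZYZZZYZZZYZZZZZYZYZZZYZZZYZZZYZZZYZZZZZYZYZZZZZYZYZZZYZZZYZZZZZYZYZZZYZZZYZZZZZYZYZZZYZZZYZZZZZYZYZZZYZZZYZZZZZYZYZZZYZZZYZZZYZZZYZZZZZYZYZZZZZYZYZZZYZZZYZZZYZZZYZZZZZYZYZZZZZYZYZZZYZZZYZZZZZYZYZZZYZZZYZZZZZYZYZZZYZZZYZZZZZYZYZZZYZZZYZZZZZYZYZZZYZZZYZZZYZZZYZZZZZYZYZZZZZYZYZZZYZZZYZZZZZYZYZZZYZZZYZZZZZYZYZZZYZZZYZZZYZZZYZZZZZYZYZZZZZYZYZZZYZZZYZZZYZZZYZZZZZYZYZZZYZZZYZZZZZYZYZZZZZYZZZYZYYE


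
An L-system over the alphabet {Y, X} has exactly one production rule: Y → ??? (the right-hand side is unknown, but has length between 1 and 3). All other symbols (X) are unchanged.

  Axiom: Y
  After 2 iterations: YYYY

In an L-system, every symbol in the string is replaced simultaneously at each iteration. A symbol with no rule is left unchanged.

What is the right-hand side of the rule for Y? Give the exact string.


Trying Y → YY:
  Step 0: Y
  Step 1: YY
  Step 2: YYYY
Matches the given result.

Answer: YY


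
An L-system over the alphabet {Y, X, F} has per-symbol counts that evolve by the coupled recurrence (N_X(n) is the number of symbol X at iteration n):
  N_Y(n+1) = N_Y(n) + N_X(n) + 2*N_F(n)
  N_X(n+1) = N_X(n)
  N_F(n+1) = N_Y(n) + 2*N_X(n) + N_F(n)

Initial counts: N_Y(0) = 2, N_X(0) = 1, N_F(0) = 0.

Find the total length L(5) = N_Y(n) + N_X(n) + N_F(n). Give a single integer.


Step 0: N_Y=2, N_X=1, N_F=0, L=3
Step 1: N_Y=3, N_X=1, N_F=4, L=8
Step 2: N_Y=12, N_X=1, N_F=9, L=22
Step 3: N_Y=31, N_X=1, N_F=23, L=55
Step 4: N_Y=78, N_X=1, N_F=56, L=135
Step 5: N_Y=191, N_X=1, N_F=136, L=328

Answer: 328


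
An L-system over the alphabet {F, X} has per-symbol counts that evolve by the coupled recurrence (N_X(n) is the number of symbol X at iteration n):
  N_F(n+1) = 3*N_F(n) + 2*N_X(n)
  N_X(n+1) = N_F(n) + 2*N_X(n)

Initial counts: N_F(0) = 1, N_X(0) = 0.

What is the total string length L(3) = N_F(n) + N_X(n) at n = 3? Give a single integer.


Answer: 64

Derivation:
Step 0: N_F=1, N_X=0, L=1
Step 1: N_F=3, N_X=1, L=4
Step 2: N_F=11, N_X=5, L=16
Step 3: N_F=43, N_X=21, L=64


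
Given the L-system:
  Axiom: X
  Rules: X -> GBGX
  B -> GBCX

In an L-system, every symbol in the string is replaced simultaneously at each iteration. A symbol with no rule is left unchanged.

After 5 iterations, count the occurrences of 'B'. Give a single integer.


Answer: 16

Derivation:
Step 0: X  (0 'B')
Step 1: GBGX  (1 'B')
Step 2: GGBCXGGBGX  (2 'B')
Step 3: GGGBCXCGBGXGGGBCXGGBGX  (4 'B')
Step 4: GGGGBCXCGBGXCGGBCXGGBGXGGGGBCXCGBGXGGGBCXGGBGX  (8 'B')
Step 5: GGGGGBCXCGBGXCGGBCXGGBGXCGGGBCXCGBGXGGGBCXGGBGXGGGGGBCXCGBGXCGGBCXGGBGXGGGGBCXCGBGXGGGBCXGGBGX  (16 'B')


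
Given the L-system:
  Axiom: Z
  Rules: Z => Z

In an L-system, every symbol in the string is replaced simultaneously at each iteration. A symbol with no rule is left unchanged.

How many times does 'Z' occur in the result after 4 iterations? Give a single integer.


Step 0: Z  (1 'Z')
Step 1: Z  (1 'Z')
Step 2: Z  (1 'Z')
Step 3: Z  (1 'Z')
Step 4: Z  (1 'Z')

Answer: 1


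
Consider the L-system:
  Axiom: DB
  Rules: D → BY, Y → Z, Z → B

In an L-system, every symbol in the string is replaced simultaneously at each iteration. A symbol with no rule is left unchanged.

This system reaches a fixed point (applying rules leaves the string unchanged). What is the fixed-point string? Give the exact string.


Step 0: DB
Step 1: BYB
Step 2: BZB
Step 3: BBB
Step 4: BBB  (unchanged — fixed point at step 3)

Answer: BBB


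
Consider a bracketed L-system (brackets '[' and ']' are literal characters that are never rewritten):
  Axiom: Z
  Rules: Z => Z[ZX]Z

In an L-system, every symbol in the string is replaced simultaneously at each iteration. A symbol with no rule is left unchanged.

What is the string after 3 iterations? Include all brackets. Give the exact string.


Answer: Z[ZX]Z[Z[ZX]ZX]Z[ZX]Z[Z[ZX]Z[Z[ZX]ZX]Z[ZX]ZX]Z[ZX]Z[Z[ZX]ZX]Z[ZX]Z

Derivation:
Step 0: Z
Step 1: Z[ZX]Z
Step 2: Z[ZX]Z[Z[ZX]ZX]Z[ZX]Z
Step 3: Z[ZX]Z[Z[ZX]ZX]Z[ZX]Z[Z[ZX]Z[Z[ZX]ZX]Z[ZX]ZX]Z[ZX]Z[Z[ZX]ZX]Z[ZX]Z


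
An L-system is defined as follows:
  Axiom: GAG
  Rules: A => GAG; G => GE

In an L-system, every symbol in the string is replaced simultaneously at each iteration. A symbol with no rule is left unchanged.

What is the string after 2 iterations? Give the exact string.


Answer: GEEGEGAGGEGEE

Derivation:
Step 0: GAG
Step 1: GEGAGGE
Step 2: GEEGEGAGGEGEE


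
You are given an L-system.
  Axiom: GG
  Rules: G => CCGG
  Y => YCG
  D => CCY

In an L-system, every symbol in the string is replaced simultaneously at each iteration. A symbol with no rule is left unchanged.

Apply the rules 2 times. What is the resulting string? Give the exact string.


Answer: CCCCGGCCGGCCCCGGCCGG

Derivation:
Step 0: GG
Step 1: CCGGCCGG
Step 2: CCCCGGCCGGCCCCGGCCGG


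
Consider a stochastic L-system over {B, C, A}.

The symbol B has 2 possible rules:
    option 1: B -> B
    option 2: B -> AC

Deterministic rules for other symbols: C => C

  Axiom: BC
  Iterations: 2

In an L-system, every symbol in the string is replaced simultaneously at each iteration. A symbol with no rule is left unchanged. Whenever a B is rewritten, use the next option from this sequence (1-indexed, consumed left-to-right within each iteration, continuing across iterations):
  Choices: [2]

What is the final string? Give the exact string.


Step 0: BC
Step 1: ACC  (used choices [2])
Step 2: ACC  (used choices [])

Answer: ACC


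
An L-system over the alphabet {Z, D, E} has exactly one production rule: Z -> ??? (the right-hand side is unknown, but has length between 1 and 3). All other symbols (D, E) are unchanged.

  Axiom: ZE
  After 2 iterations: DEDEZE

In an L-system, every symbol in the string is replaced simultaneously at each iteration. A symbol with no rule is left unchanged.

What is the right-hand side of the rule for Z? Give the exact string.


Answer: DEZ

Derivation:
Trying Z -> DEZ:
  Step 0: ZE
  Step 1: DEZE
  Step 2: DEDEZE
Matches the given result.


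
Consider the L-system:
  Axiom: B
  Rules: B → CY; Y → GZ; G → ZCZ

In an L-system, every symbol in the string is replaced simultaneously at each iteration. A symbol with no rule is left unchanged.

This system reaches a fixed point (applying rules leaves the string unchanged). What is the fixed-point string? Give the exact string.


Answer: CZCZZ

Derivation:
Step 0: B
Step 1: CY
Step 2: CGZ
Step 3: CZCZZ
Step 4: CZCZZ  (unchanged — fixed point at step 3)


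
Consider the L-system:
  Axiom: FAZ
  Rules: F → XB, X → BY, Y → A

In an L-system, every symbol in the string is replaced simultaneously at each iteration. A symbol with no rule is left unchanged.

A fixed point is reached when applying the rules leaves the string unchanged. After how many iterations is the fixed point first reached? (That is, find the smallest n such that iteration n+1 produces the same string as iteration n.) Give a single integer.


Step 0: FAZ
Step 1: XBAZ
Step 2: BYBAZ
Step 3: BABAZ
Step 4: BABAZ  (unchanged — fixed point at step 3)

Answer: 3


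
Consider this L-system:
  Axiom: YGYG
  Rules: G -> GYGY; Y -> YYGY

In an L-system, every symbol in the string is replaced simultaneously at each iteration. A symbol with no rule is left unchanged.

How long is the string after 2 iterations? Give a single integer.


Answer: 64

Derivation:
Step 0: length = 4
Step 1: length = 16
Step 2: length = 64


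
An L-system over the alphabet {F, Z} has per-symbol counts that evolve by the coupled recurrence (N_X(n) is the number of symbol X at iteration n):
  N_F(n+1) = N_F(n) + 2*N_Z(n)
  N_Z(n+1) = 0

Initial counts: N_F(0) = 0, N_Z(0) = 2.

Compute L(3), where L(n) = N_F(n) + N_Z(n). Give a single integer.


Answer: 4

Derivation:
Step 0: N_F=0, N_Z=2, L=2
Step 1: N_F=4, N_Z=0, L=4
Step 2: N_F=4, N_Z=0, L=4
Step 3: N_F=4, N_Z=0, L=4


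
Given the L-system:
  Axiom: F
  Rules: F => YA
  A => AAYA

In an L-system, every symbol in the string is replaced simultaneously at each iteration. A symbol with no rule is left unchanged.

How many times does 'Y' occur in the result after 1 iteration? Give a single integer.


Answer: 1

Derivation:
Step 0: F  (0 'Y')
Step 1: YA  (1 'Y')


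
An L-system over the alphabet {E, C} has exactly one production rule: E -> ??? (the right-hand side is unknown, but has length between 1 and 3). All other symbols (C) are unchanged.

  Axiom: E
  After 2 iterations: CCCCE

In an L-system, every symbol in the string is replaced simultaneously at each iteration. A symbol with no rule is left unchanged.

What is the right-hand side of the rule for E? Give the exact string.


Trying E -> CCE:
  Step 0: E
  Step 1: CCE
  Step 2: CCCCE
Matches the given result.

Answer: CCE


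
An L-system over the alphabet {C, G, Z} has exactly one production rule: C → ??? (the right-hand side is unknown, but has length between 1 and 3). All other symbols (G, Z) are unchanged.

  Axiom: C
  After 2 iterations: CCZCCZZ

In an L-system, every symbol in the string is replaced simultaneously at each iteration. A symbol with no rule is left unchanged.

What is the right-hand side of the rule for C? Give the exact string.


Trying C → CCZ:
  Step 0: C
  Step 1: CCZ
  Step 2: CCZCCZZ
Matches the given result.

Answer: CCZ


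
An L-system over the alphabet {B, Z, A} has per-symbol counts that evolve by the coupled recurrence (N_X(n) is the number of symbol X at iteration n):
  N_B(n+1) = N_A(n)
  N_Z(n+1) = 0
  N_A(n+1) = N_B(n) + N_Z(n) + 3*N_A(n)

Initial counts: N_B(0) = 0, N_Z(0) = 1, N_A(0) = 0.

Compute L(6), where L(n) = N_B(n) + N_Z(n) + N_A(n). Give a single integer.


Answer: 469

Derivation:
Step 0: N_B=0, N_Z=1, N_A=0, L=1
Step 1: N_B=0, N_Z=0, N_A=1, L=1
Step 2: N_B=1, N_Z=0, N_A=3, L=4
Step 3: N_B=3, N_Z=0, N_A=10, L=13
Step 4: N_B=10, N_Z=0, N_A=33, L=43
Step 5: N_B=33, N_Z=0, N_A=109, L=142
Step 6: N_B=109, N_Z=0, N_A=360, L=469


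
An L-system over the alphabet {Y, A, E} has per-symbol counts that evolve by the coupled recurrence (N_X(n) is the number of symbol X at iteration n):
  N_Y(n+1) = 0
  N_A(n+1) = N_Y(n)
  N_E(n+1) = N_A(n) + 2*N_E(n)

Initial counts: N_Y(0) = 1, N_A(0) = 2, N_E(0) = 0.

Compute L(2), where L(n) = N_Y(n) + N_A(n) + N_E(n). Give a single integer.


Step 0: N_Y=1, N_A=2, N_E=0, L=3
Step 1: N_Y=0, N_A=1, N_E=2, L=3
Step 2: N_Y=0, N_A=0, N_E=5, L=5

Answer: 5


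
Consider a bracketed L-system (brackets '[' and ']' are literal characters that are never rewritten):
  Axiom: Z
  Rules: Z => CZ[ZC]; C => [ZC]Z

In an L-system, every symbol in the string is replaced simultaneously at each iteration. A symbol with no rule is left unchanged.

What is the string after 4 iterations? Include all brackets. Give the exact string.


Step 0: Z
Step 1: CZ[ZC]
Step 2: [ZC]ZCZ[ZC][CZ[ZC][ZC]Z]
Step 3: [CZ[ZC][ZC]Z]CZ[ZC][ZC]ZCZ[ZC][CZ[ZC][ZC]Z][[ZC]ZCZ[ZC][CZ[ZC][ZC]Z][CZ[ZC][ZC]Z]CZ[ZC]]
Step 4: [[ZC]ZCZ[ZC][CZ[ZC][ZC]Z][CZ[ZC][ZC]Z]CZ[ZC]][ZC]ZCZ[ZC][CZ[ZC][ZC]Z][CZ[ZC][ZC]Z]CZ[ZC][ZC]ZCZ[ZC][CZ[ZC][ZC]Z][[ZC]ZCZ[ZC][CZ[ZC][ZC]Z][CZ[ZC][ZC]Z]CZ[ZC]][[CZ[ZC][ZC]Z]CZ[ZC][ZC]ZCZ[ZC][CZ[ZC][ZC]Z][[ZC]ZCZ[ZC][CZ[ZC][ZC]Z][CZ[ZC][ZC]Z]CZ[ZC]][[ZC]ZCZ[ZC][CZ[ZC][ZC]Z][CZ[ZC][ZC]Z]CZ[ZC]][ZC]ZCZ[ZC][CZ[ZC][ZC]Z]]

Answer: [[ZC]ZCZ[ZC][CZ[ZC][ZC]Z][CZ[ZC][ZC]Z]CZ[ZC]][ZC]ZCZ[ZC][CZ[ZC][ZC]Z][CZ[ZC][ZC]Z]CZ[ZC][ZC]ZCZ[ZC][CZ[ZC][ZC]Z][[ZC]ZCZ[ZC][CZ[ZC][ZC]Z][CZ[ZC][ZC]Z]CZ[ZC]][[CZ[ZC][ZC]Z]CZ[ZC][ZC]ZCZ[ZC][CZ[ZC][ZC]Z][[ZC]ZCZ[ZC][CZ[ZC][ZC]Z][CZ[ZC][ZC]Z]CZ[ZC]][[ZC]ZCZ[ZC][CZ[ZC][ZC]Z][CZ[ZC][ZC]Z]CZ[ZC]][ZC]ZCZ[ZC][CZ[ZC][ZC]Z]]


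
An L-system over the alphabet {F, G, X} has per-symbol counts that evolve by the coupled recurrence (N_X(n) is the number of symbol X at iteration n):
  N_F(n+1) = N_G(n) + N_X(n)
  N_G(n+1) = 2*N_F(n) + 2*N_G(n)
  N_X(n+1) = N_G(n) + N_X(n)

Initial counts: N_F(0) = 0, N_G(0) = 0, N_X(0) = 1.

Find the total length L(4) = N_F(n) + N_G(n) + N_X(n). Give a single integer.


Step 0: N_F=0, N_G=0, N_X=1, L=1
Step 1: N_F=1, N_G=0, N_X=1, L=2
Step 2: N_F=1, N_G=2, N_X=1, L=4
Step 3: N_F=3, N_G=6, N_X=3, L=12
Step 4: N_F=9, N_G=18, N_X=9, L=36

Answer: 36


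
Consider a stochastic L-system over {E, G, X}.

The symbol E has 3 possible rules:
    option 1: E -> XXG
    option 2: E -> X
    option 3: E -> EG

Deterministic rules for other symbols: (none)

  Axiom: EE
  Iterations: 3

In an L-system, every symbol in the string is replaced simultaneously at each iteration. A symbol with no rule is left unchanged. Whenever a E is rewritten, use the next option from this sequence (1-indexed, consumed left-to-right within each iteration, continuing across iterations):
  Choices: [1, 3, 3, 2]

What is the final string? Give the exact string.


Step 0: EE
Step 1: XXGEG  (used choices [1, 3])
Step 2: XXGEGG  (used choices [3])
Step 3: XXGXGG  (used choices [2])

Answer: XXGXGG


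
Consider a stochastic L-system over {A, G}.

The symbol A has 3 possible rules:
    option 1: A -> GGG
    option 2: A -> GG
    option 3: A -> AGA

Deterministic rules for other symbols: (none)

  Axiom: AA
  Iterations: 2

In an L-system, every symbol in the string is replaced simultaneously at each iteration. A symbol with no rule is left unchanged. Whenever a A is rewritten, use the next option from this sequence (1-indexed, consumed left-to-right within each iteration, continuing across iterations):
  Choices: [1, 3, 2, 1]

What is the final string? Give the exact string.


Answer: GGGGGGGGG

Derivation:
Step 0: AA
Step 1: GGGAGA  (used choices [1, 3])
Step 2: GGGGGGGGG  (used choices [2, 1])


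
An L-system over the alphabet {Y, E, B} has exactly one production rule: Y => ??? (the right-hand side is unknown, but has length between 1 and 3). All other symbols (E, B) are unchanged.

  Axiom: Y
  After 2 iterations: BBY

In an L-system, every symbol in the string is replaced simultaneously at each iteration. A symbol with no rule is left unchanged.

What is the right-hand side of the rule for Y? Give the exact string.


Answer: BY

Derivation:
Trying Y => BY:
  Step 0: Y
  Step 1: BY
  Step 2: BBY
Matches the given result.


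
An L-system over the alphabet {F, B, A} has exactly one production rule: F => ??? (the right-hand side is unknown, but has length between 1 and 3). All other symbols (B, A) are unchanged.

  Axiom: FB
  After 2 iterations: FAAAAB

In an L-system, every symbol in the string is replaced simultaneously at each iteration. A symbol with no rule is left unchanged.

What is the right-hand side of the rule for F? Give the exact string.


Answer: FAA

Derivation:
Trying F => FAA:
  Step 0: FB
  Step 1: FAAB
  Step 2: FAAAAB
Matches the given result.


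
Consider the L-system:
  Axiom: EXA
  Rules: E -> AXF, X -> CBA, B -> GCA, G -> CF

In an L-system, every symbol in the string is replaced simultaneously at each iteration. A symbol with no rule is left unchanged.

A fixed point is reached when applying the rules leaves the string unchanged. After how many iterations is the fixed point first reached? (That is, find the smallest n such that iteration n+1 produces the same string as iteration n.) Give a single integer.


Step 0: EXA
Step 1: AXFCBAA
Step 2: ACBAFCGCAAA
Step 3: ACGCAAFCCFCAAA
Step 4: ACCFCAAFCCFCAAA
Step 5: ACCFCAAFCCFCAAA  (unchanged — fixed point at step 4)

Answer: 4


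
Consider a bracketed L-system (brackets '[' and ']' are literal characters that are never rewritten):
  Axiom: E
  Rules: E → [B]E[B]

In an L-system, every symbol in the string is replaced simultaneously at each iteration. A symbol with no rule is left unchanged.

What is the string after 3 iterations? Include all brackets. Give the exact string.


Answer: [B][B][B]E[B][B][B]

Derivation:
Step 0: E
Step 1: [B]E[B]
Step 2: [B][B]E[B][B]
Step 3: [B][B][B]E[B][B][B]


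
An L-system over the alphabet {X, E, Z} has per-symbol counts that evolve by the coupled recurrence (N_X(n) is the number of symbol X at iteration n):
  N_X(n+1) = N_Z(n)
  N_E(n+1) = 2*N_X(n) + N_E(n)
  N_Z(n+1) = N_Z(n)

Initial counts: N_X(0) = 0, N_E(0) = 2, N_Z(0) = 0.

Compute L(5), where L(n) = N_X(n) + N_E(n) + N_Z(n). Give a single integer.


Answer: 2

Derivation:
Step 0: N_X=0, N_E=2, N_Z=0, L=2
Step 1: N_X=0, N_E=2, N_Z=0, L=2
Step 2: N_X=0, N_E=2, N_Z=0, L=2
Step 3: N_X=0, N_E=2, N_Z=0, L=2
Step 4: N_X=0, N_E=2, N_Z=0, L=2
Step 5: N_X=0, N_E=2, N_Z=0, L=2


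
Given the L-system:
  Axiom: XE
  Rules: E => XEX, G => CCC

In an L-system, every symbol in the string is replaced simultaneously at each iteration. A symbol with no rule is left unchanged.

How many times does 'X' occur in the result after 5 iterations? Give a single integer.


Answer: 11

Derivation:
Step 0: XE  (1 'X')
Step 1: XXEX  (3 'X')
Step 2: XXXEXX  (5 'X')
Step 3: XXXXEXXX  (7 'X')
Step 4: XXXXXEXXXX  (9 'X')
Step 5: XXXXXXEXXXXX  (11 'X')


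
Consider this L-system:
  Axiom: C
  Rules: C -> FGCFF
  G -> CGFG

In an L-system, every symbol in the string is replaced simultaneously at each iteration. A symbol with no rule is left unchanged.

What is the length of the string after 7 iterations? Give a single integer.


Step 0: length = 1
Step 1: length = 5
Step 2: length = 12
Step 3: length = 29
Step 4: length = 73
Step 5: length = 188
Step 6: length = 489
Step 7: length = 1277

Answer: 1277


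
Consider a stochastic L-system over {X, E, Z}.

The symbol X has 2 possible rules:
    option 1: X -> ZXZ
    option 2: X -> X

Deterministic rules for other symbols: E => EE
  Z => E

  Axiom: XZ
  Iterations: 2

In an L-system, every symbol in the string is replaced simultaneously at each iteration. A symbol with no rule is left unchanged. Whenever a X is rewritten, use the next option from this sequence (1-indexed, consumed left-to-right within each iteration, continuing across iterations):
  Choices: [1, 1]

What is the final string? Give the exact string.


Answer: EZXZEEE

Derivation:
Step 0: XZ
Step 1: ZXZE  (used choices [1])
Step 2: EZXZEEE  (used choices [1])
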